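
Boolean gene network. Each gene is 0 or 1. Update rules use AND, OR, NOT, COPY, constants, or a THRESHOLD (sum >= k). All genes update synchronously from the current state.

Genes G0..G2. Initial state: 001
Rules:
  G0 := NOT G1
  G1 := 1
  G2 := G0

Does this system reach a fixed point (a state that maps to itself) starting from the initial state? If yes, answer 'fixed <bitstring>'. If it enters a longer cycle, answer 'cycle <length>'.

Answer: fixed 010

Derivation:
Step 0: 001
Step 1: G0=NOT G1=NOT 0=1 G1=1(const) G2=G0=0 -> 110
Step 2: G0=NOT G1=NOT 1=0 G1=1(const) G2=G0=1 -> 011
Step 3: G0=NOT G1=NOT 1=0 G1=1(const) G2=G0=0 -> 010
Step 4: G0=NOT G1=NOT 1=0 G1=1(const) G2=G0=0 -> 010
Fixed point reached at step 3: 010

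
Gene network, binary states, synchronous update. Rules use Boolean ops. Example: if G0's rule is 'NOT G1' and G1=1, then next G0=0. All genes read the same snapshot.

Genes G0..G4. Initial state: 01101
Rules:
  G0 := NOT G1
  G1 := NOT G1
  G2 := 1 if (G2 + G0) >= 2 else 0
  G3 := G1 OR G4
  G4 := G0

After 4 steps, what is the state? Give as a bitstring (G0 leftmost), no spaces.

Step 1: G0=NOT G1=NOT 1=0 G1=NOT G1=NOT 1=0 G2=(1+0>=2)=0 G3=G1|G4=1|1=1 G4=G0=0 -> 00010
Step 2: G0=NOT G1=NOT 0=1 G1=NOT G1=NOT 0=1 G2=(0+0>=2)=0 G3=G1|G4=0|0=0 G4=G0=0 -> 11000
Step 3: G0=NOT G1=NOT 1=0 G1=NOT G1=NOT 1=0 G2=(0+1>=2)=0 G3=G1|G4=1|0=1 G4=G0=1 -> 00011
Step 4: G0=NOT G1=NOT 0=1 G1=NOT G1=NOT 0=1 G2=(0+0>=2)=0 G3=G1|G4=0|1=1 G4=G0=0 -> 11010

11010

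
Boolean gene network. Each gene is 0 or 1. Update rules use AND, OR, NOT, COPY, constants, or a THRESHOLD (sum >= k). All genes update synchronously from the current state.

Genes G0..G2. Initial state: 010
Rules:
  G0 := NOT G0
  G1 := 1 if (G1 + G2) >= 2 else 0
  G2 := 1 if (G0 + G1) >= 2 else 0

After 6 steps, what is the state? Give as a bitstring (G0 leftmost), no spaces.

Step 1: G0=NOT G0=NOT 0=1 G1=(1+0>=2)=0 G2=(0+1>=2)=0 -> 100
Step 2: G0=NOT G0=NOT 1=0 G1=(0+0>=2)=0 G2=(1+0>=2)=0 -> 000
Step 3: G0=NOT G0=NOT 0=1 G1=(0+0>=2)=0 G2=(0+0>=2)=0 -> 100
Step 4: G0=NOT G0=NOT 1=0 G1=(0+0>=2)=0 G2=(1+0>=2)=0 -> 000
Step 5: G0=NOT G0=NOT 0=1 G1=(0+0>=2)=0 G2=(0+0>=2)=0 -> 100
Step 6: G0=NOT G0=NOT 1=0 G1=(0+0>=2)=0 G2=(1+0>=2)=0 -> 000

000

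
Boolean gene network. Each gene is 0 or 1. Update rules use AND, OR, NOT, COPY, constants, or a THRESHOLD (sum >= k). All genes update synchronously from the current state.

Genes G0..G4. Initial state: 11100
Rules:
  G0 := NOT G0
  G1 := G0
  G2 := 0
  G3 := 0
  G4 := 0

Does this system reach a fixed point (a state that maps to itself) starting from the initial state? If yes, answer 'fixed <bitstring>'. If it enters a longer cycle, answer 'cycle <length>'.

Step 0: 11100
Step 1: G0=NOT G0=NOT 1=0 G1=G0=1 G2=0(const) G3=0(const) G4=0(const) -> 01000
Step 2: G0=NOT G0=NOT 0=1 G1=G0=0 G2=0(const) G3=0(const) G4=0(const) -> 10000
Step 3: G0=NOT G0=NOT 1=0 G1=G0=1 G2=0(const) G3=0(const) G4=0(const) -> 01000
Cycle of length 2 starting at step 1 -> no fixed point

Answer: cycle 2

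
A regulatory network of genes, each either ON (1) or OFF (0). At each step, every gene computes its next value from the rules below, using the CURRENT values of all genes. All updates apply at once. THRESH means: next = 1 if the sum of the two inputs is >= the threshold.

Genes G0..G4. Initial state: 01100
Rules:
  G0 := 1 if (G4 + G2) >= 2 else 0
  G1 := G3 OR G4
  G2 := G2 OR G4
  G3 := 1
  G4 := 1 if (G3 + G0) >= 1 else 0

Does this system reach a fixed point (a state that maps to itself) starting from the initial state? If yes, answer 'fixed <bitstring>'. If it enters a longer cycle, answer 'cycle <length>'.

Step 0: 01100
Step 1: G0=(0+1>=2)=0 G1=G3|G4=0|0=0 G2=G2|G4=1|0=1 G3=1(const) G4=(0+0>=1)=0 -> 00110
Step 2: G0=(0+1>=2)=0 G1=G3|G4=1|0=1 G2=G2|G4=1|0=1 G3=1(const) G4=(1+0>=1)=1 -> 01111
Step 3: G0=(1+1>=2)=1 G1=G3|G4=1|1=1 G2=G2|G4=1|1=1 G3=1(const) G4=(1+0>=1)=1 -> 11111
Step 4: G0=(1+1>=2)=1 G1=G3|G4=1|1=1 G2=G2|G4=1|1=1 G3=1(const) G4=(1+1>=1)=1 -> 11111
Fixed point reached at step 3: 11111

Answer: fixed 11111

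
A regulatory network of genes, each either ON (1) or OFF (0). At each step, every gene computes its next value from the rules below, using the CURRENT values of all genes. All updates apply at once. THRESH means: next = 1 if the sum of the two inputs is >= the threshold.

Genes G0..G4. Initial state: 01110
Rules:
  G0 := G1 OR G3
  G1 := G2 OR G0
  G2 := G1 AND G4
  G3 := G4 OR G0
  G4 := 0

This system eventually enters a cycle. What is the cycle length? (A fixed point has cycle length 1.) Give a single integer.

Step 0: 01110
Step 1: G0=G1|G3=1|1=1 G1=G2|G0=1|0=1 G2=G1&G4=1&0=0 G3=G4|G0=0|0=0 G4=0(const) -> 11000
Step 2: G0=G1|G3=1|0=1 G1=G2|G0=0|1=1 G2=G1&G4=1&0=0 G3=G4|G0=0|1=1 G4=0(const) -> 11010
Step 3: G0=G1|G3=1|1=1 G1=G2|G0=0|1=1 G2=G1&G4=1&0=0 G3=G4|G0=0|1=1 G4=0(const) -> 11010
State from step 3 equals state from step 2 -> cycle length 1

Answer: 1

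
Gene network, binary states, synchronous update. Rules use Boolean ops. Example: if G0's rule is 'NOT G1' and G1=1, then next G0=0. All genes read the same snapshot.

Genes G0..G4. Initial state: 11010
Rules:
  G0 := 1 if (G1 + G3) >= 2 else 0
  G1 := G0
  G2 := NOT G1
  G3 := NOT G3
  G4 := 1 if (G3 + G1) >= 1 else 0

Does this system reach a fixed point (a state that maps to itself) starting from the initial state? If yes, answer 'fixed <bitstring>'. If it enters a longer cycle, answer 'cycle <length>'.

Answer: cycle 2

Derivation:
Step 0: 11010
Step 1: G0=(1+1>=2)=1 G1=G0=1 G2=NOT G1=NOT 1=0 G3=NOT G3=NOT 1=0 G4=(1+1>=1)=1 -> 11001
Step 2: G0=(1+0>=2)=0 G1=G0=1 G2=NOT G1=NOT 1=0 G3=NOT G3=NOT 0=1 G4=(0+1>=1)=1 -> 01011
Step 3: G0=(1+1>=2)=1 G1=G0=0 G2=NOT G1=NOT 1=0 G3=NOT G3=NOT 1=0 G4=(1+1>=1)=1 -> 10001
Step 4: G0=(0+0>=2)=0 G1=G0=1 G2=NOT G1=NOT 0=1 G3=NOT G3=NOT 0=1 G4=(0+0>=1)=0 -> 01110
Step 5: G0=(1+1>=2)=1 G1=G0=0 G2=NOT G1=NOT 1=0 G3=NOT G3=NOT 1=0 G4=(1+1>=1)=1 -> 10001
Cycle of length 2 starting at step 3 -> no fixed point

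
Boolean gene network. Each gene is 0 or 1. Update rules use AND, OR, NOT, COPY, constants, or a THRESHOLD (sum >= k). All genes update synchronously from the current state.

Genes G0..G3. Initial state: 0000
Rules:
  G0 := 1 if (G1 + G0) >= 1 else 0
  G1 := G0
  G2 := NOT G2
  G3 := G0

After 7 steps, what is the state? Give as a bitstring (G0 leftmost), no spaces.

Step 1: G0=(0+0>=1)=0 G1=G0=0 G2=NOT G2=NOT 0=1 G3=G0=0 -> 0010
Step 2: G0=(0+0>=1)=0 G1=G0=0 G2=NOT G2=NOT 1=0 G3=G0=0 -> 0000
Step 3: G0=(0+0>=1)=0 G1=G0=0 G2=NOT G2=NOT 0=1 G3=G0=0 -> 0010
Step 4: G0=(0+0>=1)=0 G1=G0=0 G2=NOT G2=NOT 1=0 G3=G0=0 -> 0000
Step 5: G0=(0+0>=1)=0 G1=G0=0 G2=NOT G2=NOT 0=1 G3=G0=0 -> 0010
Step 6: G0=(0+0>=1)=0 G1=G0=0 G2=NOT G2=NOT 1=0 G3=G0=0 -> 0000
Step 7: G0=(0+0>=1)=0 G1=G0=0 G2=NOT G2=NOT 0=1 G3=G0=0 -> 0010

0010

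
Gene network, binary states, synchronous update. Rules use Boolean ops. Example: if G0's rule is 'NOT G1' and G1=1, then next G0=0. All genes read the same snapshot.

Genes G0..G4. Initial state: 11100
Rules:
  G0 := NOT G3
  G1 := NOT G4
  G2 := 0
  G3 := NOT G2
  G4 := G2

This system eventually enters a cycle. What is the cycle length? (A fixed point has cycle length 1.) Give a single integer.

Step 0: 11100
Step 1: G0=NOT G3=NOT 0=1 G1=NOT G4=NOT 0=1 G2=0(const) G3=NOT G2=NOT 1=0 G4=G2=1 -> 11001
Step 2: G0=NOT G3=NOT 0=1 G1=NOT G4=NOT 1=0 G2=0(const) G3=NOT G2=NOT 0=1 G4=G2=0 -> 10010
Step 3: G0=NOT G3=NOT 1=0 G1=NOT G4=NOT 0=1 G2=0(const) G3=NOT G2=NOT 0=1 G4=G2=0 -> 01010
Step 4: G0=NOT G3=NOT 1=0 G1=NOT G4=NOT 0=1 G2=0(const) G3=NOT G2=NOT 0=1 G4=G2=0 -> 01010
State from step 4 equals state from step 3 -> cycle length 1

Answer: 1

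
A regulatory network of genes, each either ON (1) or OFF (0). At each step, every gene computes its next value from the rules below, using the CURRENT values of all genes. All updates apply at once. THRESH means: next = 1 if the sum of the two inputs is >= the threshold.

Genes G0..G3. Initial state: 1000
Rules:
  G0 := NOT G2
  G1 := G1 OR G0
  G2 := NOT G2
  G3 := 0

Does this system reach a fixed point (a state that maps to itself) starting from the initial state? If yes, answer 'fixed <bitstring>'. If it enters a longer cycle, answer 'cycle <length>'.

Step 0: 1000
Step 1: G0=NOT G2=NOT 0=1 G1=G1|G0=0|1=1 G2=NOT G2=NOT 0=1 G3=0(const) -> 1110
Step 2: G0=NOT G2=NOT 1=0 G1=G1|G0=1|1=1 G2=NOT G2=NOT 1=0 G3=0(const) -> 0100
Step 3: G0=NOT G2=NOT 0=1 G1=G1|G0=1|0=1 G2=NOT G2=NOT 0=1 G3=0(const) -> 1110
Cycle of length 2 starting at step 1 -> no fixed point

Answer: cycle 2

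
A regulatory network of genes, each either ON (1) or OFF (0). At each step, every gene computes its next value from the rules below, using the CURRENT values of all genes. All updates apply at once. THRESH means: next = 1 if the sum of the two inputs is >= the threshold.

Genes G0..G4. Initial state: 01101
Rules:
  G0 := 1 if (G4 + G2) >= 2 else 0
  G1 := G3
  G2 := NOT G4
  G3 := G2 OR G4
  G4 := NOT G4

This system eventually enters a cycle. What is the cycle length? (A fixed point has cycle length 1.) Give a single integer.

Answer: 2

Derivation:
Step 0: 01101
Step 1: G0=(1+1>=2)=1 G1=G3=0 G2=NOT G4=NOT 1=0 G3=G2|G4=1|1=1 G4=NOT G4=NOT 1=0 -> 10010
Step 2: G0=(0+0>=2)=0 G1=G3=1 G2=NOT G4=NOT 0=1 G3=G2|G4=0|0=0 G4=NOT G4=NOT 0=1 -> 01101
State from step 2 equals state from step 0 -> cycle length 2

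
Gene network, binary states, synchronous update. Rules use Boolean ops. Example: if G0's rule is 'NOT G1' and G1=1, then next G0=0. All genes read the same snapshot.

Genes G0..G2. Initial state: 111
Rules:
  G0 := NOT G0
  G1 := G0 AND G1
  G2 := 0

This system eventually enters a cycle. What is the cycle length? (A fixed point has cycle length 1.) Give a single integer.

Step 0: 111
Step 1: G0=NOT G0=NOT 1=0 G1=G0&G1=1&1=1 G2=0(const) -> 010
Step 2: G0=NOT G0=NOT 0=1 G1=G0&G1=0&1=0 G2=0(const) -> 100
Step 3: G0=NOT G0=NOT 1=0 G1=G0&G1=1&0=0 G2=0(const) -> 000
Step 4: G0=NOT G0=NOT 0=1 G1=G0&G1=0&0=0 G2=0(const) -> 100
State from step 4 equals state from step 2 -> cycle length 2

Answer: 2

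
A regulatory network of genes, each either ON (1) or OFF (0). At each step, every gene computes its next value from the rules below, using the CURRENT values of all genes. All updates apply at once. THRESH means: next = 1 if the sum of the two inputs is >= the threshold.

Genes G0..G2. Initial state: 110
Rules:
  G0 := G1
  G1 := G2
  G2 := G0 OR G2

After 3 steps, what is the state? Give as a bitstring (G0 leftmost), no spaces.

Step 1: G0=G1=1 G1=G2=0 G2=G0|G2=1|0=1 -> 101
Step 2: G0=G1=0 G1=G2=1 G2=G0|G2=1|1=1 -> 011
Step 3: G0=G1=1 G1=G2=1 G2=G0|G2=0|1=1 -> 111

111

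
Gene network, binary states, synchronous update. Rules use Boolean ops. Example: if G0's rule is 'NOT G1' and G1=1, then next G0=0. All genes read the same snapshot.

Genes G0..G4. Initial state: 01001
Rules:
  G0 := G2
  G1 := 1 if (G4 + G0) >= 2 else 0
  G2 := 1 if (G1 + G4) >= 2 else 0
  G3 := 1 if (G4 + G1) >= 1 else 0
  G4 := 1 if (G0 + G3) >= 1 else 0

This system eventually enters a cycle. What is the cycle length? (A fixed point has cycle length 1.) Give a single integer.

Answer: 3

Derivation:
Step 0: 01001
Step 1: G0=G2=0 G1=(1+0>=2)=0 G2=(1+1>=2)=1 G3=(1+1>=1)=1 G4=(0+0>=1)=0 -> 00110
Step 2: G0=G2=1 G1=(0+0>=2)=0 G2=(0+0>=2)=0 G3=(0+0>=1)=0 G4=(0+1>=1)=1 -> 10001
Step 3: G0=G2=0 G1=(1+1>=2)=1 G2=(0+1>=2)=0 G3=(1+0>=1)=1 G4=(1+0>=1)=1 -> 01011
Step 4: G0=G2=0 G1=(1+0>=2)=0 G2=(1+1>=2)=1 G3=(1+1>=1)=1 G4=(0+1>=1)=1 -> 00111
Step 5: G0=G2=1 G1=(1+0>=2)=0 G2=(0+1>=2)=0 G3=(1+0>=1)=1 G4=(0+1>=1)=1 -> 10011
Step 6: G0=G2=0 G1=(1+1>=2)=1 G2=(0+1>=2)=0 G3=(1+0>=1)=1 G4=(1+1>=1)=1 -> 01011
State from step 6 equals state from step 3 -> cycle length 3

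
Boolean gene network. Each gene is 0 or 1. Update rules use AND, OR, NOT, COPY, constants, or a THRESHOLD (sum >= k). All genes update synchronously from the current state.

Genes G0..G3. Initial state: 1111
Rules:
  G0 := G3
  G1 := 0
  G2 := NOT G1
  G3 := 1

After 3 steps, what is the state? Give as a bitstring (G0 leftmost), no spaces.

Step 1: G0=G3=1 G1=0(const) G2=NOT G1=NOT 1=0 G3=1(const) -> 1001
Step 2: G0=G3=1 G1=0(const) G2=NOT G1=NOT 0=1 G3=1(const) -> 1011
Step 3: G0=G3=1 G1=0(const) G2=NOT G1=NOT 0=1 G3=1(const) -> 1011

1011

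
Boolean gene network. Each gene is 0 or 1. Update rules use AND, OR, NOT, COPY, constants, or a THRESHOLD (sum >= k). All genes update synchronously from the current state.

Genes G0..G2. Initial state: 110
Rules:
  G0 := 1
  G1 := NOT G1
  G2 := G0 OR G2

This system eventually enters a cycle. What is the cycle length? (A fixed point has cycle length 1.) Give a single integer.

Answer: 2

Derivation:
Step 0: 110
Step 1: G0=1(const) G1=NOT G1=NOT 1=0 G2=G0|G2=1|0=1 -> 101
Step 2: G0=1(const) G1=NOT G1=NOT 0=1 G2=G0|G2=1|1=1 -> 111
Step 3: G0=1(const) G1=NOT G1=NOT 1=0 G2=G0|G2=1|1=1 -> 101
State from step 3 equals state from step 1 -> cycle length 2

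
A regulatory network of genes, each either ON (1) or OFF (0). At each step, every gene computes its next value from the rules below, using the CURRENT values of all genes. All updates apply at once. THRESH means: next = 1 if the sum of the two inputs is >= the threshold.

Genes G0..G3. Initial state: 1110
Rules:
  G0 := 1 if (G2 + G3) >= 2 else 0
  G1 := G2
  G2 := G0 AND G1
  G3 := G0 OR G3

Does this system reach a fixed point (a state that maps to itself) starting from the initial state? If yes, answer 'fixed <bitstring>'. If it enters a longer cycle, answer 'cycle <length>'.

Answer: cycle 2

Derivation:
Step 0: 1110
Step 1: G0=(1+0>=2)=0 G1=G2=1 G2=G0&G1=1&1=1 G3=G0|G3=1|0=1 -> 0111
Step 2: G0=(1+1>=2)=1 G1=G2=1 G2=G0&G1=0&1=0 G3=G0|G3=0|1=1 -> 1101
Step 3: G0=(0+1>=2)=0 G1=G2=0 G2=G0&G1=1&1=1 G3=G0|G3=1|1=1 -> 0011
Step 4: G0=(1+1>=2)=1 G1=G2=1 G2=G0&G1=0&0=0 G3=G0|G3=0|1=1 -> 1101
Cycle of length 2 starting at step 2 -> no fixed point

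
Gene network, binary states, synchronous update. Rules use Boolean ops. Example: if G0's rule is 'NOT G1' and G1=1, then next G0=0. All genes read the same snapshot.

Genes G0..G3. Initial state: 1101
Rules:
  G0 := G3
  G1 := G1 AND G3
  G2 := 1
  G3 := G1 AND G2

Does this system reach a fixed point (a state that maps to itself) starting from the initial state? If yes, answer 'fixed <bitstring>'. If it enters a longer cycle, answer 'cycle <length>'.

Answer: fixed 0010

Derivation:
Step 0: 1101
Step 1: G0=G3=1 G1=G1&G3=1&1=1 G2=1(const) G3=G1&G2=1&0=0 -> 1110
Step 2: G0=G3=0 G1=G1&G3=1&0=0 G2=1(const) G3=G1&G2=1&1=1 -> 0011
Step 3: G0=G3=1 G1=G1&G3=0&1=0 G2=1(const) G3=G1&G2=0&1=0 -> 1010
Step 4: G0=G3=0 G1=G1&G3=0&0=0 G2=1(const) G3=G1&G2=0&1=0 -> 0010
Step 5: G0=G3=0 G1=G1&G3=0&0=0 G2=1(const) G3=G1&G2=0&1=0 -> 0010
Fixed point reached at step 4: 0010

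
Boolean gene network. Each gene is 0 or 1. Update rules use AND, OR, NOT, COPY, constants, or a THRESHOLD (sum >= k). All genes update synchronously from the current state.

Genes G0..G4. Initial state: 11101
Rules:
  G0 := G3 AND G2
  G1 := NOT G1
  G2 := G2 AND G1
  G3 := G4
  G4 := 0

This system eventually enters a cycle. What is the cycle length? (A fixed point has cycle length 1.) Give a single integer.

Step 0: 11101
Step 1: G0=G3&G2=0&1=0 G1=NOT G1=NOT 1=0 G2=G2&G1=1&1=1 G3=G4=1 G4=0(const) -> 00110
Step 2: G0=G3&G2=1&1=1 G1=NOT G1=NOT 0=1 G2=G2&G1=1&0=0 G3=G4=0 G4=0(const) -> 11000
Step 3: G0=G3&G2=0&0=0 G1=NOT G1=NOT 1=0 G2=G2&G1=0&1=0 G3=G4=0 G4=0(const) -> 00000
Step 4: G0=G3&G2=0&0=0 G1=NOT G1=NOT 0=1 G2=G2&G1=0&0=0 G3=G4=0 G4=0(const) -> 01000
Step 5: G0=G3&G2=0&0=0 G1=NOT G1=NOT 1=0 G2=G2&G1=0&1=0 G3=G4=0 G4=0(const) -> 00000
State from step 5 equals state from step 3 -> cycle length 2

Answer: 2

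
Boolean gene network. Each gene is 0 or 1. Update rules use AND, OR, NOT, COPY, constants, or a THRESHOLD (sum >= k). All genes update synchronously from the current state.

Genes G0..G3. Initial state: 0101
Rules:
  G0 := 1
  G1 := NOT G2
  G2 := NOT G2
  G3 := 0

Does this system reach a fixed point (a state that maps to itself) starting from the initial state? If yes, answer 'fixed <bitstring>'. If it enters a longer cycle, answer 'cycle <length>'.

Answer: cycle 2

Derivation:
Step 0: 0101
Step 1: G0=1(const) G1=NOT G2=NOT 0=1 G2=NOT G2=NOT 0=1 G3=0(const) -> 1110
Step 2: G0=1(const) G1=NOT G2=NOT 1=0 G2=NOT G2=NOT 1=0 G3=0(const) -> 1000
Step 3: G0=1(const) G1=NOT G2=NOT 0=1 G2=NOT G2=NOT 0=1 G3=0(const) -> 1110
Cycle of length 2 starting at step 1 -> no fixed point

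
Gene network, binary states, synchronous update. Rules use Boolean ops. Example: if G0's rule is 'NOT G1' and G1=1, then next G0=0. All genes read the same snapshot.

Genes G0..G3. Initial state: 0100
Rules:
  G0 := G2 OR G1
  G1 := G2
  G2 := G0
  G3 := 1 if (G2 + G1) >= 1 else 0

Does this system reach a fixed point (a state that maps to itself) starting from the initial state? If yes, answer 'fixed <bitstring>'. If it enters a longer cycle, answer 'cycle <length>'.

Step 0: 0100
Step 1: G0=G2|G1=0|1=1 G1=G2=0 G2=G0=0 G3=(0+1>=1)=1 -> 1001
Step 2: G0=G2|G1=0|0=0 G1=G2=0 G2=G0=1 G3=(0+0>=1)=0 -> 0010
Step 3: G0=G2|G1=1|0=1 G1=G2=1 G2=G0=0 G3=(1+0>=1)=1 -> 1101
Step 4: G0=G2|G1=0|1=1 G1=G2=0 G2=G0=1 G3=(0+1>=1)=1 -> 1011
Step 5: G0=G2|G1=1|0=1 G1=G2=1 G2=G0=1 G3=(1+0>=1)=1 -> 1111
Step 6: G0=G2|G1=1|1=1 G1=G2=1 G2=G0=1 G3=(1+1>=1)=1 -> 1111
Fixed point reached at step 5: 1111

Answer: fixed 1111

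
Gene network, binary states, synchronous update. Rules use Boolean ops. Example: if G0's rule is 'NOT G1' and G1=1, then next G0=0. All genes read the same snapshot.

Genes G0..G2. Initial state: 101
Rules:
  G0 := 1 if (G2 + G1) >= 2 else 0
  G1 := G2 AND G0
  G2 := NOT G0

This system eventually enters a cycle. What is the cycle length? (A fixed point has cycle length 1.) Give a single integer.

Answer: 1

Derivation:
Step 0: 101
Step 1: G0=(1+0>=2)=0 G1=G2&G0=1&1=1 G2=NOT G0=NOT 1=0 -> 010
Step 2: G0=(0+1>=2)=0 G1=G2&G0=0&0=0 G2=NOT G0=NOT 0=1 -> 001
Step 3: G0=(1+0>=2)=0 G1=G2&G0=1&0=0 G2=NOT G0=NOT 0=1 -> 001
State from step 3 equals state from step 2 -> cycle length 1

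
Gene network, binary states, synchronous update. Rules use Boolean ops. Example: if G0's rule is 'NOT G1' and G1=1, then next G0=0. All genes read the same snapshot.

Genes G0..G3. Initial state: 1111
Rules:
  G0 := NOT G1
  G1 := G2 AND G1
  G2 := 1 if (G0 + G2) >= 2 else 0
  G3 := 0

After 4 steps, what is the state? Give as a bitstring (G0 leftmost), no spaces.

Step 1: G0=NOT G1=NOT 1=0 G1=G2&G1=1&1=1 G2=(1+1>=2)=1 G3=0(const) -> 0110
Step 2: G0=NOT G1=NOT 1=0 G1=G2&G1=1&1=1 G2=(0+1>=2)=0 G3=0(const) -> 0100
Step 3: G0=NOT G1=NOT 1=0 G1=G2&G1=0&1=0 G2=(0+0>=2)=0 G3=0(const) -> 0000
Step 4: G0=NOT G1=NOT 0=1 G1=G2&G1=0&0=0 G2=(0+0>=2)=0 G3=0(const) -> 1000

1000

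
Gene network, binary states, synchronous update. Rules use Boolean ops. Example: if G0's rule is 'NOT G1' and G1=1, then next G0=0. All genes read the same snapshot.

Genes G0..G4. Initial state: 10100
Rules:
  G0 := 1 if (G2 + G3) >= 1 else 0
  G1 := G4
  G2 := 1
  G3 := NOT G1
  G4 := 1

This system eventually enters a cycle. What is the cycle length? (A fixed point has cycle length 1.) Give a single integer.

Step 0: 10100
Step 1: G0=(1+0>=1)=1 G1=G4=0 G2=1(const) G3=NOT G1=NOT 0=1 G4=1(const) -> 10111
Step 2: G0=(1+1>=1)=1 G1=G4=1 G2=1(const) G3=NOT G1=NOT 0=1 G4=1(const) -> 11111
Step 3: G0=(1+1>=1)=1 G1=G4=1 G2=1(const) G3=NOT G1=NOT 1=0 G4=1(const) -> 11101
Step 4: G0=(1+0>=1)=1 G1=G4=1 G2=1(const) G3=NOT G1=NOT 1=0 G4=1(const) -> 11101
State from step 4 equals state from step 3 -> cycle length 1

Answer: 1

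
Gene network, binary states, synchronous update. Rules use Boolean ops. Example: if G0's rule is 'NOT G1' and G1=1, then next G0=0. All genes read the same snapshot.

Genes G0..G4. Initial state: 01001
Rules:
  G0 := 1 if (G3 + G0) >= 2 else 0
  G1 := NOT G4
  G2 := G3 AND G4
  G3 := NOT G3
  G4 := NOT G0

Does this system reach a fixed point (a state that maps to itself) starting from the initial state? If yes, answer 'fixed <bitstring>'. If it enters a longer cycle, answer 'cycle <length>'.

Step 0: 01001
Step 1: G0=(0+0>=2)=0 G1=NOT G4=NOT 1=0 G2=G3&G4=0&1=0 G3=NOT G3=NOT 0=1 G4=NOT G0=NOT 0=1 -> 00011
Step 2: G0=(1+0>=2)=0 G1=NOT G4=NOT 1=0 G2=G3&G4=1&1=1 G3=NOT G3=NOT 1=0 G4=NOT G0=NOT 0=1 -> 00101
Step 3: G0=(0+0>=2)=0 G1=NOT G4=NOT 1=0 G2=G3&G4=0&1=0 G3=NOT G3=NOT 0=1 G4=NOT G0=NOT 0=1 -> 00011
Cycle of length 2 starting at step 1 -> no fixed point

Answer: cycle 2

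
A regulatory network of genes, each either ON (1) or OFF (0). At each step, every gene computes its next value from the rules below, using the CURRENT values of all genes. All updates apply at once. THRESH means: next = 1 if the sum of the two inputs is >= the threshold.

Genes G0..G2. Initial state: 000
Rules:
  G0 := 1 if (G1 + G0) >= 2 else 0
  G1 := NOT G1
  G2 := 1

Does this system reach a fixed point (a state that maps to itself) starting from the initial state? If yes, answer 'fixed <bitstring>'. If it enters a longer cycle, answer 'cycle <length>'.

Answer: cycle 2

Derivation:
Step 0: 000
Step 1: G0=(0+0>=2)=0 G1=NOT G1=NOT 0=1 G2=1(const) -> 011
Step 2: G0=(1+0>=2)=0 G1=NOT G1=NOT 1=0 G2=1(const) -> 001
Step 3: G0=(0+0>=2)=0 G1=NOT G1=NOT 0=1 G2=1(const) -> 011
Cycle of length 2 starting at step 1 -> no fixed point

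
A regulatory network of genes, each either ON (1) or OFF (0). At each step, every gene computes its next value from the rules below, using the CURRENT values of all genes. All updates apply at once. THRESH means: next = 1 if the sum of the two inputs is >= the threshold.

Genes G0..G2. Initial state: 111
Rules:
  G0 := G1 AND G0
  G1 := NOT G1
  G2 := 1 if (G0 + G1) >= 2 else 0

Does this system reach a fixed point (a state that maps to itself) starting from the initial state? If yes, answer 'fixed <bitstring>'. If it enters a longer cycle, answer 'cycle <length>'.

Step 0: 111
Step 1: G0=G1&G0=1&1=1 G1=NOT G1=NOT 1=0 G2=(1+1>=2)=1 -> 101
Step 2: G0=G1&G0=0&1=0 G1=NOT G1=NOT 0=1 G2=(1+0>=2)=0 -> 010
Step 3: G0=G1&G0=1&0=0 G1=NOT G1=NOT 1=0 G2=(0+1>=2)=0 -> 000
Step 4: G0=G1&G0=0&0=0 G1=NOT G1=NOT 0=1 G2=(0+0>=2)=0 -> 010
Cycle of length 2 starting at step 2 -> no fixed point

Answer: cycle 2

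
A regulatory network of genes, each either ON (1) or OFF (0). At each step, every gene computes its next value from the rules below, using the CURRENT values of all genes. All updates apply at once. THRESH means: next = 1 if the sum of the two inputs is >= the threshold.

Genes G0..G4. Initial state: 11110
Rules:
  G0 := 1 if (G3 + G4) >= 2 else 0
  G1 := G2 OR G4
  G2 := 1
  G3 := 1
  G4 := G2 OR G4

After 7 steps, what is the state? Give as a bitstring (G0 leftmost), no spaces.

Step 1: G0=(1+0>=2)=0 G1=G2|G4=1|0=1 G2=1(const) G3=1(const) G4=G2|G4=1|0=1 -> 01111
Step 2: G0=(1+1>=2)=1 G1=G2|G4=1|1=1 G2=1(const) G3=1(const) G4=G2|G4=1|1=1 -> 11111
Step 3: G0=(1+1>=2)=1 G1=G2|G4=1|1=1 G2=1(const) G3=1(const) G4=G2|G4=1|1=1 -> 11111
Step 4: G0=(1+1>=2)=1 G1=G2|G4=1|1=1 G2=1(const) G3=1(const) G4=G2|G4=1|1=1 -> 11111
Step 5: G0=(1+1>=2)=1 G1=G2|G4=1|1=1 G2=1(const) G3=1(const) G4=G2|G4=1|1=1 -> 11111
Step 6: G0=(1+1>=2)=1 G1=G2|G4=1|1=1 G2=1(const) G3=1(const) G4=G2|G4=1|1=1 -> 11111
Step 7: G0=(1+1>=2)=1 G1=G2|G4=1|1=1 G2=1(const) G3=1(const) G4=G2|G4=1|1=1 -> 11111

11111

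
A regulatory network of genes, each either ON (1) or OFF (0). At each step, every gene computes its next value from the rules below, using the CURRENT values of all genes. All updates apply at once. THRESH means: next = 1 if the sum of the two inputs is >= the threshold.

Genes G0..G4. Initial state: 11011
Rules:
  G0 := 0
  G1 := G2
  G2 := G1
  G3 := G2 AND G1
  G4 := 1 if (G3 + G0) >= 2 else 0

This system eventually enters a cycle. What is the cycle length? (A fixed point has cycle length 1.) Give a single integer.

Step 0: 11011
Step 1: G0=0(const) G1=G2=0 G2=G1=1 G3=G2&G1=0&1=0 G4=(1+1>=2)=1 -> 00101
Step 2: G0=0(const) G1=G2=1 G2=G1=0 G3=G2&G1=1&0=0 G4=(0+0>=2)=0 -> 01000
Step 3: G0=0(const) G1=G2=0 G2=G1=1 G3=G2&G1=0&1=0 G4=(0+0>=2)=0 -> 00100
Step 4: G0=0(const) G1=G2=1 G2=G1=0 G3=G2&G1=1&0=0 G4=(0+0>=2)=0 -> 01000
State from step 4 equals state from step 2 -> cycle length 2

Answer: 2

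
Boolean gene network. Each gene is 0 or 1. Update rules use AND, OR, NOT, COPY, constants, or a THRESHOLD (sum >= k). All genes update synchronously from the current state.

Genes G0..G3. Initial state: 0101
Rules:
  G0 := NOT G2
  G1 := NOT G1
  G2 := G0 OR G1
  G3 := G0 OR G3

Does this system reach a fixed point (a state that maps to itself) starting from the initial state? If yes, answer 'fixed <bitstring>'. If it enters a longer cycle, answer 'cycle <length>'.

Answer: cycle 4

Derivation:
Step 0: 0101
Step 1: G0=NOT G2=NOT 0=1 G1=NOT G1=NOT 1=0 G2=G0|G1=0|1=1 G3=G0|G3=0|1=1 -> 1011
Step 2: G0=NOT G2=NOT 1=0 G1=NOT G1=NOT 0=1 G2=G0|G1=1|0=1 G3=G0|G3=1|1=1 -> 0111
Step 3: G0=NOT G2=NOT 1=0 G1=NOT G1=NOT 1=0 G2=G0|G1=0|1=1 G3=G0|G3=0|1=1 -> 0011
Step 4: G0=NOT G2=NOT 1=0 G1=NOT G1=NOT 0=1 G2=G0|G1=0|0=0 G3=G0|G3=0|1=1 -> 0101
Cycle of length 4 starting at step 0 -> no fixed point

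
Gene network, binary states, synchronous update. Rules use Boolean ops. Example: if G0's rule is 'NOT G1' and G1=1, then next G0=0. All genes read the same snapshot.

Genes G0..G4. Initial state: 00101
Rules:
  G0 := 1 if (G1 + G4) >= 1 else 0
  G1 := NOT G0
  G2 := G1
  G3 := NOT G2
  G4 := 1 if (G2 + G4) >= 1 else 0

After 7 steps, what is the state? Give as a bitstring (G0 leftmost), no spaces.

Step 1: G0=(0+1>=1)=1 G1=NOT G0=NOT 0=1 G2=G1=0 G3=NOT G2=NOT 1=0 G4=(1+1>=1)=1 -> 11001
Step 2: G0=(1+1>=1)=1 G1=NOT G0=NOT 1=0 G2=G1=1 G3=NOT G2=NOT 0=1 G4=(0+1>=1)=1 -> 10111
Step 3: G0=(0+1>=1)=1 G1=NOT G0=NOT 1=0 G2=G1=0 G3=NOT G2=NOT 1=0 G4=(1+1>=1)=1 -> 10001
Step 4: G0=(0+1>=1)=1 G1=NOT G0=NOT 1=0 G2=G1=0 G3=NOT G2=NOT 0=1 G4=(0+1>=1)=1 -> 10011
Step 5: G0=(0+1>=1)=1 G1=NOT G0=NOT 1=0 G2=G1=0 G3=NOT G2=NOT 0=1 G4=(0+1>=1)=1 -> 10011
Step 6: G0=(0+1>=1)=1 G1=NOT G0=NOT 1=0 G2=G1=0 G3=NOT G2=NOT 0=1 G4=(0+1>=1)=1 -> 10011
Step 7: G0=(0+1>=1)=1 G1=NOT G0=NOT 1=0 G2=G1=0 G3=NOT G2=NOT 0=1 G4=(0+1>=1)=1 -> 10011

10011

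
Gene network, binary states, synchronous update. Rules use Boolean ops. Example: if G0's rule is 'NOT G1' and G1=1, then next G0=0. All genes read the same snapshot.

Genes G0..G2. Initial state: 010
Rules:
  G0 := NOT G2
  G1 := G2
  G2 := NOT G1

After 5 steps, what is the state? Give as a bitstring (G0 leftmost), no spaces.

Step 1: G0=NOT G2=NOT 0=1 G1=G2=0 G2=NOT G1=NOT 1=0 -> 100
Step 2: G0=NOT G2=NOT 0=1 G1=G2=0 G2=NOT G1=NOT 0=1 -> 101
Step 3: G0=NOT G2=NOT 1=0 G1=G2=1 G2=NOT G1=NOT 0=1 -> 011
Step 4: G0=NOT G2=NOT 1=0 G1=G2=1 G2=NOT G1=NOT 1=0 -> 010
Step 5: G0=NOT G2=NOT 0=1 G1=G2=0 G2=NOT G1=NOT 1=0 -> 100

100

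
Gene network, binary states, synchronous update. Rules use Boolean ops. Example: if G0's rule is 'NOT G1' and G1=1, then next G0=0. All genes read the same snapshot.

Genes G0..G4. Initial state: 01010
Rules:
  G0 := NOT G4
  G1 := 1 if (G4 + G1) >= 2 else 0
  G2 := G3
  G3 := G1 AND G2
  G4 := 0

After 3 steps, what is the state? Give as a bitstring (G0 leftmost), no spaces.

Step 1: G0=NOT G4=NOT 0=1 G1=(0+1>=2)=0 G2=G3=1 G3=G1&G2=1&0=0 G4=0(const) -> 10100
Step 2: G0=NOT G4=NOT 0=1 G1=(0+0>=2)=0 G2=G3=0 G3=G1&G2=0&1=0 G4=0(const) -> 10000
Step 3: G0=NOT G4=NOT 0=1 G1=(0+0>=2)=0 G2=G3=0 G3=G1&G2=0&0=0 G4=0(const) -> 10000

10000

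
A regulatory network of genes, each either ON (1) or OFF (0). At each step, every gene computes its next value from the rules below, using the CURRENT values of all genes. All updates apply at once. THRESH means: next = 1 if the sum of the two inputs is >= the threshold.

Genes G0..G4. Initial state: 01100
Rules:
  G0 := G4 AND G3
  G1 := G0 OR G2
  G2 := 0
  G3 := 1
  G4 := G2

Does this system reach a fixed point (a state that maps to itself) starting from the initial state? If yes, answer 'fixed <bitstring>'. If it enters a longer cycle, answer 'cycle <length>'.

Answer: fixed 00010

Derivation:
Step 0: 01100
Step 1: G0=G4&G3=0&0=0 G1=G0|G2=0|1=1 G2=0(const) G3=1(const) G4=G2=1 -> 01011
Step 2: G0=G4&G3=1&1=1 G1=G0|G2=0|0=0 G2=0(const) G3=1(const) G4=G2=0 -> 10010
Step 3: G0=G4&G3=0&1=0 G1=G0|G2=1|0=1 G2=0(const) G3=1(const) G4=G2=0 -> 01010
Step 4: G0=G4&G3=0&1=0 G1=G0|G2=0|0=0 G2=0(const) G3=1(const) G4=G2=0 -> 00010
Step 5: G0=G4&G3=0&1=0 G1=G0|G2=0|0=0 G2=0(const) G3=1(const) G4=G2=0 -> 00010
Fixed point reached at step 4: 00010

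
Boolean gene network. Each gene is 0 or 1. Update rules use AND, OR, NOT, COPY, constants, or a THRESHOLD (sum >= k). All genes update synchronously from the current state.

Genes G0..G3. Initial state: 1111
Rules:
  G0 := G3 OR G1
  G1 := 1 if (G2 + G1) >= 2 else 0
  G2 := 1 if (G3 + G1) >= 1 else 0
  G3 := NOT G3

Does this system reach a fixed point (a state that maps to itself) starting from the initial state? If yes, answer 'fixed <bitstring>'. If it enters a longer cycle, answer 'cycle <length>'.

Answer: cycle 2

Derivation:
Step 0: 1111
Step 1: G0=G3|G1=1|1=1 G1=(1+1>=2)=1 G2=(1+1>=1)=1 G3=NOT G3=NOT 1=0 -> 1110
Step 2: G0=G3|G1=0|1=1 G1=(1+1>=2)=1 G2=(0+1>=1)=1 G3=NOT G3=NOT 0=1 -> 1111
Cycle of length 2 starting at step 0 -> no fixed point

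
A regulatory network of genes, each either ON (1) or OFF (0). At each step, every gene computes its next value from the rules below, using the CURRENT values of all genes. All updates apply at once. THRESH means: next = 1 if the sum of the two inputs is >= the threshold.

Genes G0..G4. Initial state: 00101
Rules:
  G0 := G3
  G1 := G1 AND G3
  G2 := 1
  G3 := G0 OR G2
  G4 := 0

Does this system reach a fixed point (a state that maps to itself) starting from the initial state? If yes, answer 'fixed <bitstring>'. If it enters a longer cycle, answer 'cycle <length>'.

Answer: fixed 10110

Derivation:
Step 0: 00101
Step 1: G0=G3=0 G1=G1&G3=0&0=0 G2=1(const) G3=G0|G2=0|1=1 G4=0(const) -> 00110
Step 2: G0=G3=1 G1=G1&G3=0&1=0 G2=1(const) G3=G0|G2=0|1=1 G4=0(const) -> 10110
Step 3: G0=G3=1 G1=G1&G3=0&1=0 G2=1(const) G3=G0|G2=1|1=1 G4=0(const) -> 10110
Fixed point reached at step 2: 10110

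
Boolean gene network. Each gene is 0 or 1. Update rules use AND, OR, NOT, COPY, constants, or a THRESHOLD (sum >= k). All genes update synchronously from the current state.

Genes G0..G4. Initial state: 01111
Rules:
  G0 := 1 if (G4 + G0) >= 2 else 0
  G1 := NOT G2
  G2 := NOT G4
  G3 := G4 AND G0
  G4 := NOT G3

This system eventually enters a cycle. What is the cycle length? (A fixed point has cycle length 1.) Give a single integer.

Step 0: 01111
Step 1: G0=(1+0>=2)=0 G1=NOT G2=NOT 1=0 G2=NOT G4=NOT 1=0 G3=G4&G0=1&0=0 G4=NOT G3=NOT 1=0 -> 00000
Step 2: G0=(0+0>=2)=0 G1=NOT G2=NOT 0=1 G2=NOT G4=NOT 0=1 G3=G4&G0=0&0=0 G4=NOT G3=NOT 0=1 -> 01101
Step 3: G0=(1+0>=2)=0 G1=NOT G2=NOT 1=0 G2=NOT G4=NOT 1=0 G3=G4&G0=1&0=0 G4=NOT G3=NOT 0=1 -> 00001
Step 4: G0=(1+0>=2)=0 G1=NOT G2=NOT 0=1 G2=NOT G4=NOT 1=0 G3=G4&G0=1&0=0 G4=NOT G3=NOT 0=1 -> 01001
Step 5: G0=(1+0>=2)=0 G1=NOT G2=NOT 0=1 G2=NOT G4=NOT 1=0 G3=G4&G0=1&0=0 G4=NOT G3=NOT 0=1 -> 01001
State from step 5 equals state from step 4 -> cycle length 1

Answer: 1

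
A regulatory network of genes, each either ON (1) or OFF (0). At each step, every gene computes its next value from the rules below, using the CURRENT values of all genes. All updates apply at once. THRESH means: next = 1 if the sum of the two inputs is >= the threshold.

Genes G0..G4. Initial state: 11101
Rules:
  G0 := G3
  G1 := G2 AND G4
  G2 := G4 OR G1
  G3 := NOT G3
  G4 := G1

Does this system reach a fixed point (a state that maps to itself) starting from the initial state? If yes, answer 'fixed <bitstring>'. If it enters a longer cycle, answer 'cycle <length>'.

Answer: cycle 2

Derivation:
Step 0: 11101
Step 1: G0=G3=0 G1=G2&G4=1&1=1 G2=G4|G1=1|1=1 G3=NOT G3=NOT 0=1 G4=G1=1 -> 01111
Step 2: G0=G3=1 G1=G2&G4=1&1=1 G2=G4|G1=1|1=1 G3=NOT G3=NOT 1=0 G4=G1=1 -> 11101
Cycle of length 2 starting at step 0 -> no fixed point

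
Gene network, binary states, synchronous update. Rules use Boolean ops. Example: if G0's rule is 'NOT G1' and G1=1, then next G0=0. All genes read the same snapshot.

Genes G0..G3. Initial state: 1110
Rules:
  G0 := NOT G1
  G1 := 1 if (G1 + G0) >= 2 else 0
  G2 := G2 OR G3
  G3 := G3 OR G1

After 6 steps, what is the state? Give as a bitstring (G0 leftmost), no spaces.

Step 1: G0=NOT G1=NOT 1=0 G1=(1+1>=2)=1 G2=G2|G3=1|0=1 G3=G3|G1=0|1=1 -> 0111
Step 2: G0=NOT G1=NOT 1=0 G1=(1+0>=2)=0 G2=G2|G3=1|1=1 G3=G3|G1=1|1=1 -> 0011
Step 3: G0=NOT G1=NOT 0=1 G1=(0+0>=2)=0 G2=G2|G3=1|1=1 G3=G3|G1=1|0=1 -> 1011
Step 4: G0=NOT G1=NOT 0=1 G1=(0+1>=2)=0 G2=G2|G3=1|1=1 G3=G3|G1=1|0=1 -> 1011
Step 5: G0=NOT G1=NOT 0=1 G1=(0+1>=2)=0 G2=G2|G3=1|1=1 G3=G3|G1=1|0=1 -> 1011
Step 6: G0=NOT G1=NOT 0=1 G1=(0+1>=2)=0 G2=G2|G3=1|1=1 G3=G3|G1=1|0=1 -> 1011

1011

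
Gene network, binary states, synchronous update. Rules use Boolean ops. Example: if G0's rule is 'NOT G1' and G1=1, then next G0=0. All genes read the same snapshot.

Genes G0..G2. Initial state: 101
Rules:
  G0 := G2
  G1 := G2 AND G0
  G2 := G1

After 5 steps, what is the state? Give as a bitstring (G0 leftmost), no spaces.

Step 1: G0=G2=1 G1=G2&G0=1&1=1 G2=G1=0 -> 110
Step 2: G0=G2=0 G1=G2&G0=0&1=0 G2=G1=1 -> 001
Step 3: G0=G2=1 G1=G2&G0=1&0=0 G2=G1=0 -> 100
Step 4: G0=G2=0 G1=G2&G0=0&1=0 G2=G1=0 -> 000
Step 5: G0=G2=0 G1=G2&G0=0&0=0 G2=G1=0 -> 000

000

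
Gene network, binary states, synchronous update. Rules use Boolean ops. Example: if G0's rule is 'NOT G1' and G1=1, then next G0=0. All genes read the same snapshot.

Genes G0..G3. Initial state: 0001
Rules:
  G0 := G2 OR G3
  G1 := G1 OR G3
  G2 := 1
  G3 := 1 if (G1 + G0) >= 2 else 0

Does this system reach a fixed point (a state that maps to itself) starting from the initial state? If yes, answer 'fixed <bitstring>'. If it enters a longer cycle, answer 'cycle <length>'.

Step 0: 0001
Step 1: G0=G2|G3=0|1=1 G1=G1|G3=0|1=1 G2=1(const) G3=(0+0>=2)=0 -> 1110
Step 2: G0=G2|G3=1|0=1 G1=G1|G3=1|0=1 G2=1(const) G3=(1+1>=2)=1 -> 1111
Step 3: G0=G2|G3=1|1=1 G1=G1|G3=1|1=1 G2=1(const) G3=(1+1>=2)=1 -> 1111
Fixed point reached at step 2: 1111

Answer: fixed 1111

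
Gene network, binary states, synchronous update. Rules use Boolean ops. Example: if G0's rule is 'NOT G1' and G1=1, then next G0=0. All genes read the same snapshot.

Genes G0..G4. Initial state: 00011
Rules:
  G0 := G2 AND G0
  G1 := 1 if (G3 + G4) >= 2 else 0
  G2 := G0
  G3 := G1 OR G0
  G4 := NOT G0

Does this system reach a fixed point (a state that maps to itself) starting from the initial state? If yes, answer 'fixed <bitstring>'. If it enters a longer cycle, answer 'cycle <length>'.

Step 0: 00011
Step 1: G0=G2&G0=0&0=0 G1=(1+1>=2)=1 G2=G0=0 G3=G1|G0=0|0=0 G4=NOT G0=NOT 0=1 -> 01001
Step 2: G0=G2&G0=0&0=0 G1=(0+1>=2)=0 G2=G0=0 G3=G1|G0=1|0=1 G4=NOT G0=NOT 0=1 -> 00011
Cycle of length 2 starting at step 0 -> no fixed point

Answer: cycle 2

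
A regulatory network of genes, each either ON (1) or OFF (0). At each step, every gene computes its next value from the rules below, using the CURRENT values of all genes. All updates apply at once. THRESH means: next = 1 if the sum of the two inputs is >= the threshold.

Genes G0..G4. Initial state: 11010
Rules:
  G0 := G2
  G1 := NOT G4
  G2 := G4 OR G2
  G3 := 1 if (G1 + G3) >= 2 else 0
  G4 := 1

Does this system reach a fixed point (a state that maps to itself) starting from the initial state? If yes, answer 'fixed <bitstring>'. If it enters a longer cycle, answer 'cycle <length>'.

Answer: fixed 10101

Derivation:
Step 0: 11010
Step 1: G0=G2=0 G1=NOT G4=NOT 0=1 G2=G4|G2=0|0=0 G3=(1+1>=2)=1 G4=1(const) -> 01011
Step 2: G0=G2=0 G1=NOT G4=NOT 1=0 G2=G4|G2=1|0=1 G3=(1+1>=2)=1 G4=1(const) -> 00111
Step 3: G0=G2=1 G1=NOT G4=NOT 1=0 G2=G4|G2=1|1=1 G3=(0+1>=2)=0 G4=1(const) -> 10101
Step 4: G0=G2=1 G1=NOT G4=NOT 1=0 G2=G4|G2=1|1=1 G3=(0+0>=2)=0 G4=1(const) -> 10101
Fixed point reached at step 3: 10101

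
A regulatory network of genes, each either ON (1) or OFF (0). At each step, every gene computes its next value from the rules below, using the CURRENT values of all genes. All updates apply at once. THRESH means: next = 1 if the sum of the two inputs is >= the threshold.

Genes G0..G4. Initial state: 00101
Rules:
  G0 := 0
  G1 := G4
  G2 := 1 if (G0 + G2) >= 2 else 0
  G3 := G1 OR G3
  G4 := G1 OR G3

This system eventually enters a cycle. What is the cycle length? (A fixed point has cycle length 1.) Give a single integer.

Answer: 1

Derivation:
Step 0: 00101
Step 1: G0=0(const) G1=G4=1 G2=(0+1>=2)=0 G3=G1|G3=0|0=0 G4=G1|G3=0|0=0 -> 01000
Step 2: G0=0(const) G1=G4=0 G2=(0+0>=2)=0 G3=G1|G3=1|0=1 G4=G1|G3=1|0=1 -> 00011
Step 3: G0=0(const) G1=G4=1 G2=(0+0>=2)=0 G3=G1|G3=0|1=1 G4=G1|G3=0|1=1 -> 01011
Step 4: G0=0(const) G1=G4=1 G2=(0+0>=2)=0 G3=G1|G3=1|1=1 G4=G1|G3=1|1=1 -> 01011
State from step 4 equals state from step 3 -> cycle length 1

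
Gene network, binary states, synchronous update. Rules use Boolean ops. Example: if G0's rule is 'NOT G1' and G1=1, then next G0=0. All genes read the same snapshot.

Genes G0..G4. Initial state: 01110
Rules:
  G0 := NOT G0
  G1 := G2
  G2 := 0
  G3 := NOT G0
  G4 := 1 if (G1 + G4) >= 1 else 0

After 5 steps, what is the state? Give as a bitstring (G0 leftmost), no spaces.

Step 1: G0=NOT G0=NOT 0=1 G1=G2=1 G2=0(const) G3=NOT G0=NOT 0=1 G4=(1+0>=1)=1 -> 11011
Step 2: G0=NOT G0=NOT 1=0 G1=G2=0 G2=0(const) G3=NOT G0=NOT 1=0 G4=(1+1>=1)=1 -> 00001
Step 3: G0=NOT G0=NOT 0=1 G1=G2=0 G2=0(const) G3=NOT G0=NOT 0=1 G4=(0+1>=1)=1 -> 10011
Step 4: G0=NOT G0=NOT 1=0 G1=G2=0 G2=0(const) G3=NOT G0=NOT 1=0 G4=(0+1>=1)=1 -> 00001
Step 5: G0=NOT G0=NOT 0=1 G1=G2=0 G2=0(const) G3=NOT G0=NOT 0=1 G4=(0+1>=1)=1 -> 10011

10011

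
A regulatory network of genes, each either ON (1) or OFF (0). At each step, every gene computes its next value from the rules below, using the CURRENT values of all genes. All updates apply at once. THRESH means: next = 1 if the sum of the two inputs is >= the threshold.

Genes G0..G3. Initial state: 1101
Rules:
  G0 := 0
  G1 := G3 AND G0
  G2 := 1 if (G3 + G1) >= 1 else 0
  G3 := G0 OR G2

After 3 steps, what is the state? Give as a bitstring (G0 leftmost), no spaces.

Step 1: G0=0(const) G1=G3&G0=1&1=1 G2=(1+1>=1)=1 G3=G0|G2=1|0=1 -> 0111
Step 2: G0=0(const) G1=G3&G0=1&0=0 G2=(1+1>=1)=1 G3=G0|G2=0|1=1 -> 0011
Step 3: G0=0(const) G1=G3&G0=1&0=0 G2=(1+0>=1)=1 G3=G0|G2=0|1=1 -> 0011

0011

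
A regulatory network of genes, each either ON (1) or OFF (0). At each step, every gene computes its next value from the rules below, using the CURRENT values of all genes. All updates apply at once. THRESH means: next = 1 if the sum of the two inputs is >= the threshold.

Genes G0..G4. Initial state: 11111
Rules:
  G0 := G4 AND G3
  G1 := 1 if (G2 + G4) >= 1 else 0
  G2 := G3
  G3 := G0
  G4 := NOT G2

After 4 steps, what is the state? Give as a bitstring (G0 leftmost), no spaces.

Step 1: G0=G4&G3=1&1=1 G1=(1+1>=1)=1 G2=G3=1 G3=G0=1 G4=NOT G2=NOT 1=0 -> 11110
Step 2: G0=G4&G3=0&1=0 G1=(1+0>=1)=1 G2=G3=1 G3=G0=1 G4=NOT G2=NOT 1=0 -> 01110
Step 3: G0=G4&G3=0&1=0 G1=(1+0>=1)=1 G2=G3=1 G3=G0=0 G4=NOT G2=NOT 1=0 -> 01100
Step 4: G0=G4&G3=0&0=0 G1=(1+0>=1)=1 G2=G3=0 G3=G0=0 G4=NOT G2=NOT 1=0 -> 01000

01000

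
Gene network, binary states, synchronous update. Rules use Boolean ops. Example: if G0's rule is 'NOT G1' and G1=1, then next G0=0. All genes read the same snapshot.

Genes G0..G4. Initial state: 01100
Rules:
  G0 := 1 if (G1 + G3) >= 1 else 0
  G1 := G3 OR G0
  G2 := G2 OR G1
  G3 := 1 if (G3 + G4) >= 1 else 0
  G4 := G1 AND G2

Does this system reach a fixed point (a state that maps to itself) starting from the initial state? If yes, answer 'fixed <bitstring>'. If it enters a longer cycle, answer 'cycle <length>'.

Step 0: 01100
Step 1: G0=(1+0>=1)=1 G1=G3|G0=0|0=0 G2=G2|G1=1|1=1 G3=(0+0>=1)=0 G4=G1&G2=1&1=1 -> 10101
Step 2: G0=(0+0>=1)=0 G1=G3|G0=0|1=1 G2=G2|G1=1|0=1 G3=(0+1>=1)=1 G4=G1&G2=0&1=0 -> 01110
Step 3: G0=(1+1>=1)=1 G1=G3|G0=1|0=1 G2=G2|G1=1|1=1 G3=(1+0>=1)=1 G4=G1&G2=1&1=1 -> 11111
Step 4: G0=(1+1>=1)=1 G1=G3|G0=1|1=1 G2=G2|G1=1|1=1 G3=(1+1>=1)=1 G4=G1&G2=1&1=1 -> 11111
Fixed point reached at step 3: 11111

Answer: fixed 11111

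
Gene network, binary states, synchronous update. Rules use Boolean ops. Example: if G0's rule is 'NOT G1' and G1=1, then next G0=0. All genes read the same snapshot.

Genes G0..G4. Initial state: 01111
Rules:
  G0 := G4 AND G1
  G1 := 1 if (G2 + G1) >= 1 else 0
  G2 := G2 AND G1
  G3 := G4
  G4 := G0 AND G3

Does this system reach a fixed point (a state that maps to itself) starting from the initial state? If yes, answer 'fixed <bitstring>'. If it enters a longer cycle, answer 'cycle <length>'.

Answer: cycle 2

Derivation:
Step 0: 01111
Step 1: G0=G4&G1=1&1=1 G1=(1+1>=1)=1 G2=G2&G1=1&1=1 G3=G4=1 G4=G0&G3=0&1=0 -> 11110
Step 2: G0=G4&G1=0&1=0 G1=(1+1>=1)=1 G2=G2&G1=1&1=1 G3=G4=0 G4=G0&G3=1&1=1 -> 01101
Step 3: G0=G4&G1=1&1=1 G1=(1+1>=1)=1 G2=G2&G1=1&1=1 G3=G4=1 G4=G0&G3=0&0=0 -> 11110
Cycle of length 2 starting at step 1 -> no fixed point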